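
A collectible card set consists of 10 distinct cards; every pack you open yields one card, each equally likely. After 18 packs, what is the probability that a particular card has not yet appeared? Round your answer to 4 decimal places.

Each pack misses the fixed card with probability (10-1)/10 = 9/10, independently.
P(still missing after 18) = (9/10)^18 = 0.15009.

0.1501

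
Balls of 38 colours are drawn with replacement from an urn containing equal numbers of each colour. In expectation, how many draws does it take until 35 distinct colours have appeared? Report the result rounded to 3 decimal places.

Going from k to k+1 distinct takes a geometric number of draws with mean 38/(38-k).
Sum over k = 0,...,34: E = 38/38 + 38/37 + 38/36 + ... + 38/5 + 38/4 = 90.9936.

90.994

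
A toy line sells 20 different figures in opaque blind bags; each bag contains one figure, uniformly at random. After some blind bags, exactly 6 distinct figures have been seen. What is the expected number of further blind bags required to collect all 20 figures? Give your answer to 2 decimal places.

From k distinct to k+1 distinct takes on average 20/(20-k) blind bags.
Sum over k = 6,...,19: E = 20/14 + 20/13 + 20/12 + ... + 20/2 + 20/1 = 65.031.

65.03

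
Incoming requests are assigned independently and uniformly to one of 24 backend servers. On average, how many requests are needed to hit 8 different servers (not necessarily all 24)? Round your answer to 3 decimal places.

9.486

With k distinct servers already seen, the next new one arrives after an expected 24/(24-k) requests.
Sum over k = 0,...,7: E = 24/24 + 24/23 + 24/22 + ... + 24/18 + 24/17 = 9.4855.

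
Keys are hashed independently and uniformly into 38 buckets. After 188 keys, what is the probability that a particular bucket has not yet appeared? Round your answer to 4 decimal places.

On each key the fixed bucket fails to appear with probability 37/38.
P(still missing after 188) = (37/38)^188 = 0.00665.

0.0066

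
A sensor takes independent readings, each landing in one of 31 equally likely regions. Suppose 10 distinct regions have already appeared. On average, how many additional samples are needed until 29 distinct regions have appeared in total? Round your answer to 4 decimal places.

66.5061

From k distinct to k+1 distinct takes on average 31/(31-k) samples.
Sum over k = 10,...,28: E = 31/21 + 31/20 + 31/19 + ... + 31/4 + 31/3 = 66.50612.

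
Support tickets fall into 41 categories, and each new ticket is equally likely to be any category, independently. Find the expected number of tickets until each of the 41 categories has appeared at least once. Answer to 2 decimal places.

176.42

After k distinct categories have appeared, the next ticket gives a new one with probability (41-k)/41, so the expected wait for the (k+1)-th is 41/(41-k).
E[T] = 41/41 + 41/40 + 41/39 + ... + 41/2 + 41/1 = 41·H_{41}.
H_{41} = 4.303, so E[T] = 176.420.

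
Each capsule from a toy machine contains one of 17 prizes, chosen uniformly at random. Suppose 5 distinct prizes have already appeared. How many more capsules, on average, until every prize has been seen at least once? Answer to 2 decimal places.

The wait to go from k to k+1 distinct prizes is geometric with mean 17/(17-k).
Sum over k = 5,...,16: E = 17/12 + 17/11 + 17/10 + ... + 17/2 + 17/1 = 52.755.

52.75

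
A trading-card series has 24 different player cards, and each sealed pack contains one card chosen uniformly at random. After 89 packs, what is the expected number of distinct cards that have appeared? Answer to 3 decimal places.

23.457

For each card, P(seen in 89 packs) = 1 - (23/24)^89 = 0.9774.
By linearity of expectation, E[distinct seen] = 24·(1 - (23/24)^89) = 23.4565.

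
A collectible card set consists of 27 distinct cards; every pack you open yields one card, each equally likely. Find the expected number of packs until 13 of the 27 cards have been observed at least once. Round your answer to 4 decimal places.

17.2771

With k distinct cards already seen, the next new one arrives after an expected 27/(27-k) packs.
Sum over k = 0,...,12: E = 27/27 + 27/26 + 27/25 + ... + 27/16 + 27/15 = 17.27715.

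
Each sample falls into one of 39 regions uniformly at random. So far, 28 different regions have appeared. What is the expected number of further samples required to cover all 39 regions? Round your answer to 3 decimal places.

From k distinct to k+1 distinct takes on average 39/(39-k) samples.
Sum over k = 28,...,38: E = 39/11 + 39/10 + 39/9 + ... + 39/2 + 39/1 = 117.7752.

117.775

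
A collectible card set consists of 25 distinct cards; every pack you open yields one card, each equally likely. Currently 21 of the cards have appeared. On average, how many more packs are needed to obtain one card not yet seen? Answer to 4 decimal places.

6.2500

Each pack yields a new card with probability (25-21)/25 = 4/25, so the wait is geometric with mean 25/4.
E = 25/4 = 6.25000.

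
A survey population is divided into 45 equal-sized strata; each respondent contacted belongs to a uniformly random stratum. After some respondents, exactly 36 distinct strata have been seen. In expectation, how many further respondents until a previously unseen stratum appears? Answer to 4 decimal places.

5.0000

The number of respondents until the next new stratum is geometric with success probability 9/45, so its mean is 45/9.
E = 45/9 = 5.00000.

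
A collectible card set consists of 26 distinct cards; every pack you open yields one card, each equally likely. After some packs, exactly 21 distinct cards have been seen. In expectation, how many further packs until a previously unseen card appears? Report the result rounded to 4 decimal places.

5.2000

Each pack yields a new card with probability (26-21)/26 = 5/26, so the wait is geometric with mean 26/5.
E = 26/5 = 5.20000.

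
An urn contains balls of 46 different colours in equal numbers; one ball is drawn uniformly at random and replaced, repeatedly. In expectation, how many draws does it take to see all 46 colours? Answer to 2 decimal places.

203.17

After k distinct colours have appeared, the next draw gives a new one with probability (46-k)/46, so the expected wait for the (k+1)-th is 46/(46-k).
E[T] = 46/46 + 46/45 + 46/44 + ... + 46/2 + 46/1 = 46·H_{46}.
H_{46} = 4.417, so E[T] = 203.168.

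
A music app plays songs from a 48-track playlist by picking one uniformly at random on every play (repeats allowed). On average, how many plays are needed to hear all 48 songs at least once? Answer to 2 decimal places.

214.02

The wait to go from k to k+1 distinct songs is geometric with mean 48/(48-k).
E[T] = 48/48 + 48/47 + 48/46 + ... + 48/2 + 48/1 = 48·H_{48}.
H_{48} = 4.459, so E[T] = 214.022.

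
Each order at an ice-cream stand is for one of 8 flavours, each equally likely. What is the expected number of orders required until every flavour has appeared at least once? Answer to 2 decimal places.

21.74

Split into phases: going from k distinct to k+1 distinct takes on average 8/(8-k) orders.
E[T] = 8/8 + 8/7 + 8/6 + ... + 8/2 + 8/1 = 8·H_{8}.
H_{8} = 2.718, so E[T] = 21.743.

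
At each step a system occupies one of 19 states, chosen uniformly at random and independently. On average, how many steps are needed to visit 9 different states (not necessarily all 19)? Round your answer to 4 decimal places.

11.7567

Going from k to k+1 distinct takes a geometric number of steps with mean 19/(19-k).
Sum over k = 0,...,8: E = 19/19 + 19/18 + 19/17 + ... + 19/12 + 19/11 = 11.75666.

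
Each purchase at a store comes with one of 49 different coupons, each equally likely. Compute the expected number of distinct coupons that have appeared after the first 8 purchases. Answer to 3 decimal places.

7.451

For each coupon, P(seen in 8 purchases) = 1 - (48/49)^8 = 0.1521.
By linearity of expectation, E[distinct seen] = 49·(1 - (48/49)^8) = 7.4513.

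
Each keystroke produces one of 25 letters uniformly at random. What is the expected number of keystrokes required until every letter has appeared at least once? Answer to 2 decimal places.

After k distinct letters have appeared, the next keystroke gives a new one with probability (25-k)/25, so the expected wait for the (k+1)-th is 25/(25-k).
E[T] = 25/25 + 25/24 + 25/23 + ... + 25/2 + 25/1 = 25·H_{25}.
H_{25} = 3.816, so E[T] = 95.399.

95.40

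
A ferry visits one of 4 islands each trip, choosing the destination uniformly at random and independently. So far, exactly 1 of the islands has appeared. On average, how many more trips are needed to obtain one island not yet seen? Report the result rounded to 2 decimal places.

Each trip yields a new island with probability (4-1)/4 = 3/4, so the wait is geometric with mean 4/3.
E = 4/3 = 1.333.

1.33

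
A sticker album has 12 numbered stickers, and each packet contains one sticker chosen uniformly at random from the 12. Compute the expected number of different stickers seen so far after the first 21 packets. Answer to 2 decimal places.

For each sticker, P(seen in 21 packets) = 1 - (11/12)^21 = 0.839.
By linearity of expectation, E[distinct seen] = 12·(1 - (11/12)^21) = 10.070.

10.07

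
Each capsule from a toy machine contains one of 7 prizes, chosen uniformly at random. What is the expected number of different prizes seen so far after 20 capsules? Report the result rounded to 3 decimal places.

For each prize, P(seen in 20 capsules) = 1 - (6/7)^20 = 0.9542.
By linearity of expectation, E[distinct seen] = 7·(1 - (6/7)^20) = 6.6793.

6.679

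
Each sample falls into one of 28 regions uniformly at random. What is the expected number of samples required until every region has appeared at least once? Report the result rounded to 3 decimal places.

109.961

The wait to go from k to k+1 distinct regions is geometric with mean 28/(28-k).
E[T] = 28/28 + 28/27 + 28/26 + ... + 28/2 + 28/1 = 28·H_{28}.
H_{28} = 3.9272, so E[T] = 109.9608.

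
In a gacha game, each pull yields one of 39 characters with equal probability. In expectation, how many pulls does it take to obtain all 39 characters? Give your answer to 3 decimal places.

165.888

The wait to go from k to k+1 distinct characters is geometric with mean 39/(39-k).
E[T] = 39/39 + 39/38 + 39/37 + ... + 39/2 + 39/1 = 39·H_{39}.
H_{39} = 4.2535, so E[T] = 165.8882.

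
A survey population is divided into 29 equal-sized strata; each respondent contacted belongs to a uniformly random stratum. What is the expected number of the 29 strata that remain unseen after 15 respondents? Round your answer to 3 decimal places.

For each stratum, P(unseen after 15) = (28/29)^15 = 0.5907.
By linearity of expectation, E[unseen] = 29·(28/29)^15 = 17.1316.

17.132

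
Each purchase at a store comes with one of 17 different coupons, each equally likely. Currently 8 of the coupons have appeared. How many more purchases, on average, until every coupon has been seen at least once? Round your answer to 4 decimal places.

With k distinct coupons already seen, the next new one takes an expected 17/(17-k) purchases.
Sum over k = 8,...,16: E = 17/9 + 17/8 + 17/7 + ... + 17/2 + 17/1 = 48.09246.

48.0925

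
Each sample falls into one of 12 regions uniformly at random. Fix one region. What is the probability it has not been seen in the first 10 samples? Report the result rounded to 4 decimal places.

Each sample misses the fixed region with probability (12-1)/12 = 11/12, independently.
P(still missing after 10) = (11/12)^10 = 0.41890.

0.4189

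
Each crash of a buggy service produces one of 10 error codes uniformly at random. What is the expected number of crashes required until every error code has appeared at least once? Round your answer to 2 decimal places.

29.29

Split into phases: going from k distinct to k+1 distinct takes on average 10/(10-k) crashes.
E[T] = 10/10 + 10/9 + 10/8 + ... + 10/2 + 10/1 = 10·H_{10}.
H_{10} = 2.929, so E[T] = 29.290.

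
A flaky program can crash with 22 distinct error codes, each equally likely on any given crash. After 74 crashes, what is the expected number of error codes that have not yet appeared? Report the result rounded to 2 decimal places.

0.70

For each error code, P(unseen after 74) = (21/22)^74 = 0.032.
By linearity of expectation, E[unseen] = 22·(21/22)^74 = 0.704.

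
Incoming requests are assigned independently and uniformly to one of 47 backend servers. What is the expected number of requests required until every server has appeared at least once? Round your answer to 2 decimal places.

After k distinct servers have appeared, the next request gives a new one with probability (47-k)/47, so the expected wait for the (k+1)-th is 47/(47-k).
E[T] = 47/47 + 47/46 + 47/45 + ... + 47/2 + 47/1 = 47·H_{47}.
H_{47} = 4.438, so E[T] = 208.584.

208.58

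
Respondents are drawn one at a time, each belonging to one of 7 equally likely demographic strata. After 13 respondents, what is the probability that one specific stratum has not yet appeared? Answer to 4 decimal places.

0.1348

Each respondent misses the fixed stratum with probability (7-1)/7 = 6/7, independently.
P(still missing after 13) = (6/7)^13 = 0.13480.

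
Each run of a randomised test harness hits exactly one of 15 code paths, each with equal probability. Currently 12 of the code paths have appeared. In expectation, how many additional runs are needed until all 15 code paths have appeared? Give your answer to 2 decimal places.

With k distinct code paths already seen, the next new one takes an expected 15/(15-k) runs.
Sum over k = 12,...,14: E = 15/3 + 15/2 + 15/1 = 27.500.

27.50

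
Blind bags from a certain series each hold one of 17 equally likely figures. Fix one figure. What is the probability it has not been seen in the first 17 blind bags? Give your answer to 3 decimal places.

0.357

Each blind bag misses the fixed figure with probability (17-1)/17 = 16/17, independently.
P(still missing after 17) = (16/17)^17 = 0.3568.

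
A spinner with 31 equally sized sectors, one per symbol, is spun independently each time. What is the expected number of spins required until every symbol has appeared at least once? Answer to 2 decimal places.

124.84

The wait to go from k to k+1 distinct symbols is geometric with mean 31/(31-k).
E[T] = 31/31 + 31/30 + 31/29 + ... + 31/2 + 31/1 = 31·H_{31}.
H_{31} = 4.027, so E[T] = 124.845.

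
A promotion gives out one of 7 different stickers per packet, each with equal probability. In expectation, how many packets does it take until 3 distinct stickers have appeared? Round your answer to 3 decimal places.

Going from k to k+1 distinct takes a geometric number of packets with mean 7/(7-k).
Sum over k = 0,...,2: E = 7/7 + 7/6 + 7/5 = 3.5667.

3.567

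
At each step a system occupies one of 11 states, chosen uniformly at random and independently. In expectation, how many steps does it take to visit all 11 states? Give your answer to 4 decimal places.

After k distinct states have appeared, the next step gives a new one with probability (11-k)/11, so the expected wait for the (k+1)-th is 11/(11-k).
E[T] = 11/11 + 11/10 + 11/9 + ... + 11/2 + 11/1 = 11·H_{11}.
H_{11} = 3.01988, so E[T] = 33.21865.

33.2187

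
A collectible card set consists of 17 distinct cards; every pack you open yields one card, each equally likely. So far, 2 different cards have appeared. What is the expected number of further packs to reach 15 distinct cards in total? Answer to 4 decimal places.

30.9099

With k distinct cards already seen, the next new one takes an expected 17/(17-k) packs.
Sum over k = 2,...,14: E = 17/15 + 17/14 + 17/13 + ... + 17/4 + 17/3 = 30.90989.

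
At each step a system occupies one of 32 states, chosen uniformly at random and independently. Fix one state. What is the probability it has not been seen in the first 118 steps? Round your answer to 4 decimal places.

Each step misses the fixed state with probability (32-1)/32 = 31/32, independently.
P(still missing after 118) = (31/32)^118 = 0.02360.

0.0236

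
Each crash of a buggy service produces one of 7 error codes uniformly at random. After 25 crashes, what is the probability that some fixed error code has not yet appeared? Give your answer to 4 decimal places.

0.0212

On each crash the fixed error code fails to appear with probability 6/7.
P(still missing after 25) = (6/7)^25 = 0.02120.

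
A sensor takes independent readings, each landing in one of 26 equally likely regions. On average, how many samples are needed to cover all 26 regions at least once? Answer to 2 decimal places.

The wait to go from k to k+1 distinct regions is geometric with mean 26/(26-k).
E[T] = 26/26 + 26/25 + 26/24 + ... + 26/2 + 26/1 = 26·H_{26}.
H_{26} = 3.854, so E[T] = 100.215.

100.21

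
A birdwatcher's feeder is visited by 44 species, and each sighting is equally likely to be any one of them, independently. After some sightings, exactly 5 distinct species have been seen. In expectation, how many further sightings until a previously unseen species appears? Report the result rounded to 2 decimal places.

1.13

Each sighting yields a new species with probability (44-5)/44 = 39/44, so the wait is geometric with mean 44/39.
E = 44/39 = 1.128.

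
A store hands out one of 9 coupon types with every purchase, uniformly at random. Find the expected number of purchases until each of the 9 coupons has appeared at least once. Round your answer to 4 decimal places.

25.4607

After k distinct coupons have appeared, the next purchase gives a new one with probability (9-k)/9, so the expected wait for the (k+1)-th is 9/(9-k).
E[T] = 9/9 + 9/8 + 9/7 + ... + 9/2 + 9/1 = 9·H_{9}.
H_{9} = 2.82897, so E[T] = 25.46071.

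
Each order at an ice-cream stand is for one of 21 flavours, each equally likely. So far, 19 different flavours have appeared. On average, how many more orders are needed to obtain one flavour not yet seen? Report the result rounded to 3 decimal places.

10.500

Each order yields a new flavour with probability (21-19)/21 = 2/21, so the wait is geometric with mean 21/2.
E = 21/2 = 10.5000.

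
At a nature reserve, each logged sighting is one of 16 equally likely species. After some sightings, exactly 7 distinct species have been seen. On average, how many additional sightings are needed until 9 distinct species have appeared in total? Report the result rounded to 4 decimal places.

The wait to go from k to k+1 distinct species is geometric with mean 16/(16-k).
Sum over k = 7,...,8: E = 16/9 + 16/8 = 3.77778.

3.7778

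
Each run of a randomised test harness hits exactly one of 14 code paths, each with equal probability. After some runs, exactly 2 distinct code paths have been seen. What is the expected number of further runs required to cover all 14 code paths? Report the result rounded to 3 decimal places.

43.445

The wait to go from k to k+1 distinct code paths is geometric with mean 14/(14-k).
Sum over k = 2,...,13: E = 14/12 + 14/11 + 14/10 + ... + 14/2 + 14/1 = 43.4449.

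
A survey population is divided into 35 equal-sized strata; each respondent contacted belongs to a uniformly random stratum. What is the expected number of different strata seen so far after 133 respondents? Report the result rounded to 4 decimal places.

For each stratum, P(seen in 133 respondents) = 1 - (34/35)^133 = 0.97883.
By linearity of expectation, E[distinct seen] = 35·(1 - (34/35)^133) = 34.25918.

34.2592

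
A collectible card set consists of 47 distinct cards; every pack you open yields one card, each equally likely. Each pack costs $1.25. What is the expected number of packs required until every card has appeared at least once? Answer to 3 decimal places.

After k distinct cards have appeared, the next pack gives a new one with probability (47-k)/47, so the expected wait for the (k+1)-th is 47/(47-k).
E[T] = 47/47 + 47/46 + 47/45 + ... + 47/2 + 47/1 = 47·H_{47}.
H_{47} = 4.4380, so E[T] = 208.5843.

208.584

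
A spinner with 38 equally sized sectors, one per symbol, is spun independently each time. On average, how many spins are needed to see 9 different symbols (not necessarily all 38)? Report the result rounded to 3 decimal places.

With k distinct symbols already seen, the next new one arrives after an expected 38/(38-k) spins.
Sum over k = 0,...,8: E = 38/38 + 38/37 + 38/36 + ... + 38/31 + 38/30 = 10.1174.

10.117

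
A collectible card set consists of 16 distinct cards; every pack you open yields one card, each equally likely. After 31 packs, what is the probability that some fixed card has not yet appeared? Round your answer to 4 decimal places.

On each pack the fixed card fails to appear with probability 15/16.
P(still missing after 31) = (15/16)^31 = 0.13524.

0.1352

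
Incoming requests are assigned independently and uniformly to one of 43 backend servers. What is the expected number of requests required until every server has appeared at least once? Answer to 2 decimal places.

Split into phases: going from k distinct to k+1 distinct takes on average 43/(43-k) requests.
E[T] = 43/43 + 43/42 + 43/41 + ... + 43/2 + 43/1 = 43·H_{43}.
H_{43} = 4.350, so E[T] = 187.050.

187.05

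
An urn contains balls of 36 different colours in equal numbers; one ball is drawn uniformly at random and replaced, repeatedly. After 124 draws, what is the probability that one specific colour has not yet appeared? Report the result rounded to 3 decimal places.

0.030

On each draw the fixed colour fails to appear with probability 35/36.
P(still missing after 124) = (35/36)^124 = 0.0304.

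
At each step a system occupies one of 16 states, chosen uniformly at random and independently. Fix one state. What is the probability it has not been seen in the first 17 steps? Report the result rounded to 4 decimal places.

0.3338

On each step the fixed state fails to appear with probability 15/16.
P(still missing after 17) = (15/16)^17 = 0.33382.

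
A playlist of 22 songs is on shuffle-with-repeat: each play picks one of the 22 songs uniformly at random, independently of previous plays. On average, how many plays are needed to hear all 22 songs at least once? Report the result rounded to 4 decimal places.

81.1979

The wait to go from k to k+1 distinct songs is geometric with mean 22/(22-k).
E[T] = 22/22 + 22/21 + 22/20 + ... + 22/2 + 22/1 = 22·H_{22}.
H_{22} = 3.69081, so E[T] = 81.19789.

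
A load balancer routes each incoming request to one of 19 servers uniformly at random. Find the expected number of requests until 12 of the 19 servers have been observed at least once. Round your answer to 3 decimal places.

Going from k to k+1 distinct takes a geometric number of requests with mean 19/(19-k).
Sum over k = 0,...,11: E = 19/19 + 19/18 + 19/17 + ... + 19/9 + 19/8 = 18.1428.

18.143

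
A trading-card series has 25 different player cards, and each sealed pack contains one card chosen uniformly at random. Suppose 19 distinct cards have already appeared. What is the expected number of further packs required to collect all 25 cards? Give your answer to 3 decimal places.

The wait to go from k to k+1 distinct cards is geometric with mean 25/(25-k).
Sum over k = 19,...,24: E = 25/6 + 25/5 + 25/4 + 25/3 + 25/2 + 25/1 = 61.2500.

61.250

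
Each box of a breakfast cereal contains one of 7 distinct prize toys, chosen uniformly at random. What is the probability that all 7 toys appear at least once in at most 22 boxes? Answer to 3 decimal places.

0.777

By inclusion–exclusion over which toys are missing,
P(all seen) = Σ_{j=0}^{7} (-1)^j C(7,j)((7-j)/7)^22
= 1.0000 - 0.2357 + 0.0128 - 0.0002 + 0.0000 - 0.0000 + 0.0000 - 0.0000
= 0.7770.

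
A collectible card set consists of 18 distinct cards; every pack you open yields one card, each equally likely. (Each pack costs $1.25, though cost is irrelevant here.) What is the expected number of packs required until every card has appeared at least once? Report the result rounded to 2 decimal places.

Split into phases: going from k distinct to k+1 distinct takes on average 18/(18-k) packs.
E[T] = 18/18 + 18/17 + 18/16 + ... + 18/2 + 18/1 = 18·H_{18}.
H_{18} = 3.495, so E[T] = 62.912.

62.91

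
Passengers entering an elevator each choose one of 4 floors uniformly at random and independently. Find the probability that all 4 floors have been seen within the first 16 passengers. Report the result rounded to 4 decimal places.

0.9600

Let A_i be the event that floor i is missing after 16 passengers. By inclusion–exclusion on the A_i,
P(all seen) = Σ_{j=0}^{4} (-1)^j C(4,j)((4-j)/4)^16
= 1.00000 - 0.04009 + 0.00009 - 0.00000 + 0.00000
= 0.96000.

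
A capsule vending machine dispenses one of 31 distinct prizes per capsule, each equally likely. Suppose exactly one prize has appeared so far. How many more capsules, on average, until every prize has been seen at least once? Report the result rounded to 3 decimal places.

123.845

From k distinct to k+1 distinct takes on average 31/(31-k) capsules.
Sum over k = 1,...,30: E = 31/30 + 31/29 + 31/28 + ... + 31/2 + 31/1 = 123.8446.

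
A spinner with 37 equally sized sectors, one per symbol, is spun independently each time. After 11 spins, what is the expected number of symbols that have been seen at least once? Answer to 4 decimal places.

For each symbol, P(seen in 11 spins) = 1 - (36/37)^11 = 0.26021.
By linearity of expectation, E[distinct seen] = 37·(1 - (36/37)^11) = 9.62776.

9.6278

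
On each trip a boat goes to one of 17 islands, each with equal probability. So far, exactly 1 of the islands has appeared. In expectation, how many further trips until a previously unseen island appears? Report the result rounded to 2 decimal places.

1.06

The number of trips until the next new island is geometric with success probability 16/17, so its mean is 17/16.
E = 17/16 = 1.063.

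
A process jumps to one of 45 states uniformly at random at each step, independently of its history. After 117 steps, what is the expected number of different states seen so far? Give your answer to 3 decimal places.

For each state, P(seen in 117 steps) = 1 - (44/45)^117 = 0.9279.
By linearity of expectation, E[distinct seen] = 45·(1 - (44/45)^117) = 41.7543.

41.754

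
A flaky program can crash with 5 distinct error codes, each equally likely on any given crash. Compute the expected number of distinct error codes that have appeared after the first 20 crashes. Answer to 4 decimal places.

For each error code, P(seen in 20 crashes) = 1 - (4/5)^20 = 0.98847.
By linearity of expectation, E[distinct seen] = 5·(1 - (4/5)^20) = 4.94235.

4.9424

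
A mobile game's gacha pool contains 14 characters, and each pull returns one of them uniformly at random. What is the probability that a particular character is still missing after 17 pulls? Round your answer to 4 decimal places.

0.2837

Each pull misses the fixed character with probability (14-1)/14 = 13/14, independently.
P(still missing after 17) = (13/14)^17 = 0.28370.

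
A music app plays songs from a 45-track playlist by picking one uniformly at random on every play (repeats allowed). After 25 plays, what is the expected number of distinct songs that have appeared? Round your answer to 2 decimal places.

For each song, P(seen in 25 plays) = 1 - (44/45)^25 = 0.430.
By linearity of expectation, E[distinct seen] = 45·(1 - (44/45)^25) = 19.342.

19.34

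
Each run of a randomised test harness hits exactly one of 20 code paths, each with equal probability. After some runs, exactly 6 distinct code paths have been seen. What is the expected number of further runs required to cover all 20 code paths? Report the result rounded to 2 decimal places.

65.03

From k distinct to k+1 distinct takes on average 20/(20-k) runs.
Sum over k = 6,...,19: E = 20/14 + 20/13 + 20/12 + ... + 20/2 + 20/1 = 65.031.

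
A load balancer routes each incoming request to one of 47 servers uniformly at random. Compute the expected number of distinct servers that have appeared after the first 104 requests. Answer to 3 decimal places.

41.980

For each server, P(seen in 104 requests) = 1 - (46/47)^104 = 0.8932.
By linearity of expectation, E[distinct seen] = 47·(1 - (46/47)^104) = 41.9796.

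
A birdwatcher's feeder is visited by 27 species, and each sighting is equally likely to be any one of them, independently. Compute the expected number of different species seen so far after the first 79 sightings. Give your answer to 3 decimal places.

For each species, P(seen in 79 sightings) = 1 - (26/27)^79 = 0.9493.
By linearity of expectation, E[distinct seen] = 27·(1 - (26/27)^79) = 25.6306.

25.631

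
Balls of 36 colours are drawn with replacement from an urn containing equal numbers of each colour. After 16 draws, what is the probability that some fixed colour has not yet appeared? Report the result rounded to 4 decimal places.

Each draw misses the fixed colour with probability (36-1)/36 = 35/36, independently.
P(still missing after 16) = (35/36)^16 = 0.63716.

0.6372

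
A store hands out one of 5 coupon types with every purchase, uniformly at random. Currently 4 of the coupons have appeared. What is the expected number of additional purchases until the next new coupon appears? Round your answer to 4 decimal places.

5.0000

Each purchase yields a new coupon with probability (5-4)/5 = 1/5, so the wait is geometric with mean 5/1.
E = 5/1 = 5.00000.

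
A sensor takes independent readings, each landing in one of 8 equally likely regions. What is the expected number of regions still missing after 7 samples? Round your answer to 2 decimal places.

For each region, P(unseen after 7) = (7/8)^7 = 0.393.
By linearity of expectation, E[unseen] = 8·(7/8)^7 = 3.142.

3.14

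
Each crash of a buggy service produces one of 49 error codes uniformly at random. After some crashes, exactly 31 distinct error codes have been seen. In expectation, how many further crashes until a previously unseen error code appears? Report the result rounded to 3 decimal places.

2.722

The number of crashes until the next new error code is geometric with success probability 18/49, so its mean is 49/18.
E = 49/18 = 2.7222.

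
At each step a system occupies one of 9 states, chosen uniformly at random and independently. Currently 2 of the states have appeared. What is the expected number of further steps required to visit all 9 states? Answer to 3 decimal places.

23.336

The wait to go from k to k+1 distinct states is geometric with mean 9/(9-k).
Sum over k = 2,...,8: E = 9/7 + 9/6 + 9/5 + ... + 9/2 + 9/1 = 23.3357.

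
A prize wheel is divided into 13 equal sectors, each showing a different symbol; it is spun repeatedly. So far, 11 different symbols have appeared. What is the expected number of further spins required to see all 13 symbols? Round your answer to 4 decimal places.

From k distinct to k+1 distinct takes on average 13/(13-k) spins.
Sum over k = 11,...,12: E = 13/2 + 13/1 = 19.50000.

19.5000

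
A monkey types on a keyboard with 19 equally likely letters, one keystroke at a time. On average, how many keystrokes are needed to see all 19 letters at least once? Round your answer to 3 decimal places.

After k distinct letters have appeared, the next keystroke gives a new one with probability (19-k)/19, so the expected wait for the (k+1)-th is 19/(19-k).
E[T] = 19/19 + 19/18 + 19/17 + ... + 19/2 + 19/1 = 19·H_{19}.
H_{19} = 3.5477, so E[T] = 67.4071.

67.407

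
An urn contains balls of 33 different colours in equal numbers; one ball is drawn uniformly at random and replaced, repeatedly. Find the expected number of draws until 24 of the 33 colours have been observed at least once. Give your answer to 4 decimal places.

41.5744

With k distinct colours already seen, the next new one arrives after an expected 33/(33-k) draws.
Sum over k = 0,...,23: E = 33/33 + 33/32 + 33/31 + ... + 33/11 + 33/10 = 41.57439.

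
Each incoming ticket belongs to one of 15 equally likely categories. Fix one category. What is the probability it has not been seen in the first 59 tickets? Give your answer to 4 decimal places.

0.0171

On each ticket the fixed category fails to appear with probability 14/15.
P(still missing after 59) = (14/15)^59 = 0.01707.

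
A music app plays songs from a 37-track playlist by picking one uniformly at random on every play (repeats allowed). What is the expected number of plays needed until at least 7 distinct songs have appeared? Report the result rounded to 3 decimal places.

7.644

Going from k to k+1 distinct takes a geometric number of plays with mean 37/(37-k).
Sum over k = 0,...,6: E = 37/37 + 37/36 + 37/35 + ... + 37/32 + 37/31 = 7.6442.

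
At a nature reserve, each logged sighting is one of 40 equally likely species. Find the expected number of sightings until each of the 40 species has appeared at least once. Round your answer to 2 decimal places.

171.14

After k distinct species have appeared, the next sighting gives a new one with probability (40-k)/40, so the expected wait for the (k+1)-th is 40/(40-k).
E[T] = 40/40 + 40/39 + 40/38 + ... + 40/2 + 40/1 = 40·H_{40}.
H_{40} = 4.279, so E[T] = 171.142.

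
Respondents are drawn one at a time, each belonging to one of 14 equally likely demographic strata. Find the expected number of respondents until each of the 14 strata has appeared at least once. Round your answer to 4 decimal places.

45.5219

The wait to go from k to k+1 distinct strata is geometric with mean 14/(14-k).
E[T] = 14/14 + 14/13 + 14/12 + ... + 14/2 + 14/1 = 14·H_{14}.
H_{14} = 3.25156, so E[T] = 45.52187.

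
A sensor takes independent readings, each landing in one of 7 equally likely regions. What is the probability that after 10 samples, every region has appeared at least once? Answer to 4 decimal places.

0.1049

Let A_i be the event that region i is missing after 10 samples. By inclusion–exclusion on the A_i,
P(all seen) = Σ_{j=0}^{7} (-1)^j C(7,j)((7-j)/7)^10
= 1.00000 - 1.49841 + 0.72600 - 0.12992 + 0.00732 - 0.00008 + 0.00000 - 0.00000
= 0.10491.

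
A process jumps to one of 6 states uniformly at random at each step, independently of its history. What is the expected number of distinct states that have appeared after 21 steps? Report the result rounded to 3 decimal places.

For each state, P(seen in 21 steps) = 1 - (5/6)^21 = 0.9783.
By linearity of expectation, E[distinct seen] = 6·(1 - (5/6)^21) = 5.8696.

5.870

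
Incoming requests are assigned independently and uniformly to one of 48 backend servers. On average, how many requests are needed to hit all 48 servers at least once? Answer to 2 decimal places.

The wait to go from k to k+1 distinct servers is geometric with mean 48/(48-k).
E[T] = 48/48 + 48/47 + 48/46 + ... + 48/2 + 48/1 = 48·H_{48}.
H_{48} = 4.459, so E[T] = 214.022.

214.02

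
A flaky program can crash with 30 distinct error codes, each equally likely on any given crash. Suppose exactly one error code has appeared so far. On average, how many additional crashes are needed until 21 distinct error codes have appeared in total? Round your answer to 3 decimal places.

33.981

The wait to go from k to k+1 distinct error codes is geometric with mean 30/(30-k).
Sum over k = 1,...,20: E = 30/29 + 30/28 + 30/27 + ... + 30/11 + 30/10 = 33.9806.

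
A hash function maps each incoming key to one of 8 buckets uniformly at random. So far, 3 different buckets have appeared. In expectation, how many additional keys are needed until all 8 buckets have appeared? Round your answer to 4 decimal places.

With k distinct buckets already seen, the next new one takes an expected 8/(8-k) keys.
Sum over k = 3,...,7: E = 8/5 + 8/4 + 8/3 + 8/2 + 8/1 = 18.26667.

18.2667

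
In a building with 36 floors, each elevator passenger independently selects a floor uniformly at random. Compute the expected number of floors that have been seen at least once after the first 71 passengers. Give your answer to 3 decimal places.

For each floor, P(seen in 71 passengers) = 1 - (35/36)^71 = 0.8647.
By linearity of expectation, E[distinct seen] = 36·(1 - (35/36)^71) = 31.1286.

31.129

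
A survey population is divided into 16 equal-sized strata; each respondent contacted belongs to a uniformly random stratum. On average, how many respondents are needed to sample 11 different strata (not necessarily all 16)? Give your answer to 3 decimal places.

Going from k to k+1 distinct takes a geometric number of respondents with mean 16/(16-k).
Sum over k = 0,...,10: E = 16/16 + 16/15 + 16/14 + ... + 16/7 + 16/6 = 17.5583.

17.558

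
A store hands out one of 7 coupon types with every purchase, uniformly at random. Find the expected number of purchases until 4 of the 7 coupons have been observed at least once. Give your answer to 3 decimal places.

With k distinct coupons already seen, the next new one arrives after an expected 7/(7-k) purchases.
Sum over k = 0,...,3: E = 7/7 + 7/6 + 7/5 + 7/4 = 5.3167.

5.317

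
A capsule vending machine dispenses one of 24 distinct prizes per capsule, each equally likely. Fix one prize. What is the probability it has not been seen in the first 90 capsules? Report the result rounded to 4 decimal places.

0.0217

On each capsule the fixed prize fails to appear with probability 23/24.
P(still missing after 90) = (23/24)^90 = 0.02170.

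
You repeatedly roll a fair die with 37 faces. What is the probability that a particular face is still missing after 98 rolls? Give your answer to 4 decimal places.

0.0682

On each roll the fixed face fails to appear with probability 36/37.
P(still missing after 98) = (36/37)^98 = 0.06821.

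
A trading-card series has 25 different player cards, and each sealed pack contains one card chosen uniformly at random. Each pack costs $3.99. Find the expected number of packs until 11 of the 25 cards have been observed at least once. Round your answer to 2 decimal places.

14.11

With k distinct cards already seen, the next new one arrives after an expected 25/(25-k) packs.
Sum over k = 0,...,10: E = 25/25 + 25/24 + 25/23 + ... + 25/16 + 25/15 = 14.110.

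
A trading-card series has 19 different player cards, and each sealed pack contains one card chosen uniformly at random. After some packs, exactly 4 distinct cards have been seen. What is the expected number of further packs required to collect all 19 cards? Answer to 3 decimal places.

63.046

From k distinct to k+1 distinct takes on average 19/(19-k) packs.
Sum over k = 4,...,18: E = 19/15 + 19/14 + 19/13 + ... + 19/2 + 19/1 = 63.0464.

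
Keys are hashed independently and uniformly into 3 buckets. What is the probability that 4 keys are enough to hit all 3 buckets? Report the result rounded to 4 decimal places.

By inclusion–exclusion over which buckets are missing,
P(all seen) = Σ_{j=0}^{3} (-1)^j C(3,j)((3-j)/3)^4
= 1.00000 - 0.59259 + 0.03704 - 0.00000
= 0.44444.

0.4444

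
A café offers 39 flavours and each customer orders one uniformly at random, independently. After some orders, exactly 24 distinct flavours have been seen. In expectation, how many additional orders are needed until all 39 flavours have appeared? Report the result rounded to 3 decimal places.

129.411

The wait to go from k to k+1 distinct flavours is geometric with mean 39/(39-k).
Sum over k = 24,...,38: E = 39/15 + 39/14 + 39/13 + ... + 39/2 + 39/1 = 129.4109.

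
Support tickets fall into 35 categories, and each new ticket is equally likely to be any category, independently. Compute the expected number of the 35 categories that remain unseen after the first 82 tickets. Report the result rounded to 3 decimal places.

For each category, P(unseen after 82) = (34/35)^82 = 0.0928.
By linearity of expectation, E[unseen] = 35·(34/35)^82 = 3.2491.

3.249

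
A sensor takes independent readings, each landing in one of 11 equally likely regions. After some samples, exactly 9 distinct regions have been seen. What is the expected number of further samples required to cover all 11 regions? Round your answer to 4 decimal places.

With k distinct regions already seen, the next new one takes an expected 11/(11-k) samples.
Sum over k = 9,...,10: E = 11/2 + 11/1 = 16.50000.

16.5000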